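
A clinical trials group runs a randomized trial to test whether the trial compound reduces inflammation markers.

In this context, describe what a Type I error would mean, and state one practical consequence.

A Type I error would mean concluding that the drug reduces inflammation markers when in fact the drug has no effect on inflammation markers. Consequence: patients are switched from working treatments to one that does nothing.

With the conventional null hypothesis that the drug has no effect on inflammation markers:
A Type I error is rejecting H₀ when H₀ is true.
Here that means concluding that the drug is effective when actually the drug has no effect on inflammation markers.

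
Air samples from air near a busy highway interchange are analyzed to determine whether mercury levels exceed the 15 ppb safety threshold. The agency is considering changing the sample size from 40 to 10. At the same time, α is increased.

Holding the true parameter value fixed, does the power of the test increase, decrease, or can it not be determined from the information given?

The first change alone would make β increase; the second alone would make β decrease. Which effect dominates depends on the magnitudes, which are not given.
Since power = 1 − β, the effect on power is likewise indeterminate.

Cannot be determined from the information given.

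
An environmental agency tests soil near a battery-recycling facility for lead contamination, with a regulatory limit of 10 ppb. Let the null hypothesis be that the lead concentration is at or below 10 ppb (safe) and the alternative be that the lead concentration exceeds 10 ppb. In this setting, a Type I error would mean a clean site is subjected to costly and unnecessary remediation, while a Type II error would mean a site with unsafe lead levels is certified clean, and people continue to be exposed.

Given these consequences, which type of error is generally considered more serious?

Type II error

The Type II consequence (a site with unsafe lead levels is certified clean, and people continue to be exposed) is more severe than the Type I consequence (a clean site is subjected to costly and unnecessary remediation).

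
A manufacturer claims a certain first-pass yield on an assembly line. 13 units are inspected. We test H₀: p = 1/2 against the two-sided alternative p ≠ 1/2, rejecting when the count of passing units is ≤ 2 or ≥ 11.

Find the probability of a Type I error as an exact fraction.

23/1024

α = P(Y ≤ 2 or Y ≥ 11 | p = 1/2), Y ~ Binomial(13, 1/2).
The two tails are symmetric, so α = 2·(1 + 13 + 78)/2^13 = 184/8192 = 23/1024.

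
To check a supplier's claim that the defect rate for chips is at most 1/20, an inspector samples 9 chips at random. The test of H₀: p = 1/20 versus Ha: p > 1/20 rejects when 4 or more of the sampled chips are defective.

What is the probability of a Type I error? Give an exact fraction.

α = P(reject H₀ | H₀ true) = P(S ≥ 4 | p = 1/20), S ~ Binomial(9, 1/20).
Computing the lower-tail complement: 1 − 127917750439/128000000000 = 82249561/128000000000.

82249561/128000000000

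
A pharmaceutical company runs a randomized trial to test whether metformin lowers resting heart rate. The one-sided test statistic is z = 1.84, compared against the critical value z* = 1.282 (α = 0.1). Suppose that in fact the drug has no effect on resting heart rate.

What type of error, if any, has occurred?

Type I error

The conventional null hypothesis is that the drug has no effect on resting heart rate.
Since z = 1.84 > z* = 1.282, H₀ is rejected.
H₀ is true (actually the drug has no effect on resting heart rate).
Rejecting a true H₀ is a Type I error.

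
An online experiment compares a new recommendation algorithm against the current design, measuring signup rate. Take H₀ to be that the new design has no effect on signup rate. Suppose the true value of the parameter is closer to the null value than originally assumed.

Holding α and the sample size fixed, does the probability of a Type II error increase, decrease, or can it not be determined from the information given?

A smaller true effect puts the Ha sampling distribution closer to H₀, so more of it falls in the non-rejection region.

It increases.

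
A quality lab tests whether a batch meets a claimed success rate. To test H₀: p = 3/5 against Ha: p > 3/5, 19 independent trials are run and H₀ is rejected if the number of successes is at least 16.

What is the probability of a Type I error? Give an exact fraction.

437914292733/19073486328125

Under H₀, S ~ Binomial(19, 3/5), and α = P(S ≥ 16).
Summing C(19,j)(3/5)^j(2/5)^{19−j} for j = 16,…,19 gives 437914292733/19073486328125.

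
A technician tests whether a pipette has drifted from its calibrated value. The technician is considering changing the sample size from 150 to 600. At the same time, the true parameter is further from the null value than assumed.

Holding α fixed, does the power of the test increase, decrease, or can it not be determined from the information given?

It increases.

More data shrinks sampling variability; the test statistic under Ha concentrates further from the null value, making rejection more likely. A bigger departure from H₀ is easier for the test to detect, so it fails to reject less often. Both changes push β in the same direction.
Since power = 1 − β and β decreases, power increases.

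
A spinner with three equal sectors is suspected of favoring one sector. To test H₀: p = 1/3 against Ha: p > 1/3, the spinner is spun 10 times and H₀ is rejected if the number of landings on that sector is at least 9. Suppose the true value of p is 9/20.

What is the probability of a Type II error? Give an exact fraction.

10193896961809/10240000000000

β = P(fail to reject H₀ | Ha true) = P(S ≤ 8 | p = 9/20), S ~ Binomial(10, 9/20).
Adding the binomial probabilities P(S=0)+…+P(S=8) at p = 9/20 gives 10193896961809/10240000000000.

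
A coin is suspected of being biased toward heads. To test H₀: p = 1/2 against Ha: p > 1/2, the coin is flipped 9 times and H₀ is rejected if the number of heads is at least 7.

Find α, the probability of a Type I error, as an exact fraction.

23/256

The Type I error probability is α = P(S ≥ 7) computed under H₀, where S ~ Binomial(9, 1/2).
Summing the upper tail: (36 + 9 + 1) / 2^9 = 46/512 = 23/256.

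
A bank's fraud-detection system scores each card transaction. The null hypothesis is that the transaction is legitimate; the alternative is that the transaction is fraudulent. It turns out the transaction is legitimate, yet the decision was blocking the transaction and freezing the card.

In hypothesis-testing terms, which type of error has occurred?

Type I error

'Blocking the transaction and freezing the card' corresponds to rejecting H₀.
H₀ was rejected but H₀ is true — a Type I error (false positive).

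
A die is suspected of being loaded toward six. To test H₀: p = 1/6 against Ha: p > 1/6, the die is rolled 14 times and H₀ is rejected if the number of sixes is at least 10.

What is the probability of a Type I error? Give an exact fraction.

The Type I error probability is α = P(S ≥ 10) computed under H₀, where S ~ Binomial(14, 1/6).
Adding the binomial terms for j = 10 through 14 with p = 1/6 yields 673471/78364164096.

673471/78364164096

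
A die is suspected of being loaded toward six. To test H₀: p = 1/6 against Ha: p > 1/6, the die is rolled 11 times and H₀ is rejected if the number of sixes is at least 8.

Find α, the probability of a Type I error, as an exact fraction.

919/15116544

α = P(reject H₀ | H₀ true) = P(S ≥ 8 | p = 1/6), with S ~ Binomial(11, 1/6).
P(S ≥ 8) = Σ_{j=8}^{11} C(11,j)·(1/6)^j·(5/6)^{11-j} = 919/15116544.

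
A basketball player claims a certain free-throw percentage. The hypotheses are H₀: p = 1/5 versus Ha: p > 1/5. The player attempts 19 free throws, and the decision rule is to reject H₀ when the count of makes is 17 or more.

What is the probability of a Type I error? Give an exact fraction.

2813/19073486328125

The Type I error probability is α = P(Y ≥ 17) computed under H₀, where Y ~ Binomial(19, 1/5).
P(Y ≥ 17) = Σ_{j=17}^{19} C(19,j)·(1/5)^j·(4/5)^{19-j} = 2813/19073486328125.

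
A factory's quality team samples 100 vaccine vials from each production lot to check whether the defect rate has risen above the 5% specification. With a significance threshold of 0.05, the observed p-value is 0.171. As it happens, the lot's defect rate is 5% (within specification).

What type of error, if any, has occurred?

The conventional null hypothesis is that the lot's defect rate is 5% (within specification).
Since p = 0.171 ≥ α = 0.05, H₀ is not rejected.
H₀ is true (actually the lot's defect rate is 5% (within specification)).
The decision matches the true state — no error.

No error — this is a correct decision.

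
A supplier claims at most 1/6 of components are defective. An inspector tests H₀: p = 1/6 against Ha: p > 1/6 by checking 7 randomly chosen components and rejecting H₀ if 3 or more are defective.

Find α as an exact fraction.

331/3456

The significance level is the probability, assuming p = 1/6, of seeing 3 or more defectives in 7 draws.
Computing the lower-tail complement: 1 − 3125/3456 = 331/3456.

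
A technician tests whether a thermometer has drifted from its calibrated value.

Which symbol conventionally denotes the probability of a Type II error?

P(Type II error) = P(fail to reject H₀ | H₀ false) = β.

β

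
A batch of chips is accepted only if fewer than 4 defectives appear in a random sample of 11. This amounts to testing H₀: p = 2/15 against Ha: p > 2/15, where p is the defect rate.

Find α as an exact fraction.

The significance level is the probability, assuming p = 2/15, of seeing 4 or more defectives in 11 draws.
α = 1 − P(Y ≤ 3) = 1 − 548986775233/576650390625 = 27663615392/576650390625.

27663615392/576650390625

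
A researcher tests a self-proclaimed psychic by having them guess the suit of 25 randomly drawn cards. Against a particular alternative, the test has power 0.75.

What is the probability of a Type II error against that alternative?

Power = 1 − β, so β = 1 − 0.75 = 0.25.

0.25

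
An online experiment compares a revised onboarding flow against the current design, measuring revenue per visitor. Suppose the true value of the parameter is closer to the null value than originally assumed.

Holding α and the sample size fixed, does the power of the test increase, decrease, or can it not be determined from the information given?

It decreases.

A smaller departure from H₀ means the test statistic under Ha is distributed closer to where it would be under H₀; rejection becomes less likely.
Since power = 1 − β and β increases, power decreases.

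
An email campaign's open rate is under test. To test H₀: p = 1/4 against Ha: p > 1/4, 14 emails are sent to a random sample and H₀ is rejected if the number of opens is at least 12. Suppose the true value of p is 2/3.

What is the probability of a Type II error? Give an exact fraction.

1426387/1594323

A Type II error is failing to reject when Ha holds: with p = 2/3, β = P(S ≤ 11).
Equivalently, β = 1 − P(S ≥ 12) = 1426387/1594323.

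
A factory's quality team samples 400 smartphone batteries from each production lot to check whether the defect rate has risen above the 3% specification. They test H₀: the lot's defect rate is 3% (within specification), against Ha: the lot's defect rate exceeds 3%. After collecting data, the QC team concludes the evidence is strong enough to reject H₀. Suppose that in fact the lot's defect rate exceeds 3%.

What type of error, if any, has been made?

The test rejected a false H₀ — the decision matches the true state.

Neither — the decision is correct.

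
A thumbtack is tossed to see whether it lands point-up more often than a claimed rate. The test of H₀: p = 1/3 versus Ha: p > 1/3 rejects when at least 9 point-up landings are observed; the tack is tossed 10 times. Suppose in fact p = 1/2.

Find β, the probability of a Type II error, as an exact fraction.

A Type II error is failing to reject when Ha holds: with p = 1/2, β = P(S ≤ 8).
Summing C(10,j)·(1/2)^j·(1/2)^{10-j} for j = 0..8 gives 1013/1024.

1013/1024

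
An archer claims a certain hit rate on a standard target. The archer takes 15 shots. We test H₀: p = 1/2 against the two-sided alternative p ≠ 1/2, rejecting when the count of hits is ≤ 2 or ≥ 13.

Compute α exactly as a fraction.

The significance level is the null-hypothesis probability of the rejection region {≤2} ∪ {≥13}.
Each tail has probability (1 + 15 + 105)/32768; doubling gives α = 242/32768 = 121/16384.

121/16384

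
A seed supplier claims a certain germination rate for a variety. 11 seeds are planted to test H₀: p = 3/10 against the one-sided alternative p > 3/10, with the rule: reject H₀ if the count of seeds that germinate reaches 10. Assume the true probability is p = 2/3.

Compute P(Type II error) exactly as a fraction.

A Type II error is failing to reject when Ha holds: with p = 2/3, β = P(S ≤ 9).
Summing C(11,j)·(2/3)^j·(1/3)^{11-j} for j = 0..9 gives 163835/177147.

163835/177147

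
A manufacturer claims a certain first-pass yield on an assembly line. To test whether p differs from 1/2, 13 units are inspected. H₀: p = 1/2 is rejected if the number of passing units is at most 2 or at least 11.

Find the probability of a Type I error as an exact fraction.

The significance level is the null-hypothesis probability of the rejection region {≤2} ∪ {≥11}.
The two tails are symmetric, so α = 2·(1 + 13 + 78)/2^13 = 184/8192 = 23/1024.

23/1024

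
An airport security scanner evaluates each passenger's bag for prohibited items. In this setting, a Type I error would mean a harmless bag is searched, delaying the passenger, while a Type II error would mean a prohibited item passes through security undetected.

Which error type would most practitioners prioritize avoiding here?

Type II error

The Type II consequence (a prohibited item passes through security undetected) is more severe than the Type I consequence (a harmless bag is searched, delaying the passenger).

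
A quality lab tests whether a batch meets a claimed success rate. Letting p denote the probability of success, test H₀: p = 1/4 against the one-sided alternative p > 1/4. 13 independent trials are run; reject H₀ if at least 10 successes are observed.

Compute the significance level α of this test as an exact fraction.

529/4194304

α = P(reject H₀ | H₀ true) = P(S ≥ 10 | p = 1/4), with S ~ Binomial(13, 1/4).
P(S ≥ 10) = Σ_{j=10}^{13} C(13,j)·(1/4)^j·(3/4)^{13-j} = 529/4194304.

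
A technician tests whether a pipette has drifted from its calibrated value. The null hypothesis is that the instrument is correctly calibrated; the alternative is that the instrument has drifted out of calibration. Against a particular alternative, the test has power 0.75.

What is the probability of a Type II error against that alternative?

0.25

Power = 1 − β, so β = 1 − 0.75 = 0.25.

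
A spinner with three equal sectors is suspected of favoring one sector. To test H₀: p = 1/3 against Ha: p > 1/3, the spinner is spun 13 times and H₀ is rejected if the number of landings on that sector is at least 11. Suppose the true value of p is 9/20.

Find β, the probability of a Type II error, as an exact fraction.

A Type II error is failing to reject when Ha holds: with p = 9/20, β = P(S ≤ 10).
Equivalently, β = 1 − P(S ≥ 11) = 40790448134932573/40960000000000000.

40790448134932573/40960000000000000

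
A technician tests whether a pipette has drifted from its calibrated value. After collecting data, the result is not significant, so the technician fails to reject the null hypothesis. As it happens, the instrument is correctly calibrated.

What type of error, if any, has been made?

The conventional null hypothesis here is that the instrument is correctly calibrated.
The test retained a true H₀ — the decision matches the true state.

Neither — the decision is correct.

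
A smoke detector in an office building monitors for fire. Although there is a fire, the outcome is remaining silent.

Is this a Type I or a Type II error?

Type II error

The null hypothesis here is that there is no fire.
'Remaining silent' corresponds to failing to reject H₀.
H₀ was not rejected but H₀ is false — a Type II error (false negative).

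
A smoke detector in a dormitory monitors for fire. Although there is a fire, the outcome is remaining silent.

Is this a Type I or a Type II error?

Type II error

The null hypothesis here is that there is no fire.
'Remaining silent' corresponds to failing to reject H₀.
H₀ was not rejected but H₀ is false — a Type II error (false negative).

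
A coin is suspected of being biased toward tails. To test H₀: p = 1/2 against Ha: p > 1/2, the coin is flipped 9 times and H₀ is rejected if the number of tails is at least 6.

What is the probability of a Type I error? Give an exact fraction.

65/256

α = P(reject H₀ | H₀ true) = P(Y ≥ 6 | p = 1/2), with Y ~ Binomial(9, 1/2).
P(Y ≥ 6) = [C(9,6) + C(9,7) + C(9,8) + C(9,9)] / 2^9 = (84 + 36 + 9 + 1) / 512 = 130/512 = 65/256.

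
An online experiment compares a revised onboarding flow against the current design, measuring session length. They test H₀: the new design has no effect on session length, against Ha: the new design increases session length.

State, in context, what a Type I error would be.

A Type I error would mean concluding that the new design increases session length when in fact the new design has no effect on session length.

A Type I error is rejecting H₀ when H₀ is true.
Here that means shipping the new feature to all users when actually the new design has no effect on session length.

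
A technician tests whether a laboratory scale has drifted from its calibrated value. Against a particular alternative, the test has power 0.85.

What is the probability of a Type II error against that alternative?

Power = 1 − β, so β = 1 − 0.85 = 0.15.

0.15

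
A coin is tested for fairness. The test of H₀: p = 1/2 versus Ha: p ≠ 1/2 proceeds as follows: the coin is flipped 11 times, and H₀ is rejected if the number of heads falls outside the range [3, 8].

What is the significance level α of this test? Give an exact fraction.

67/1024

Under H₀, S ~ Binomial(11, 1/2); α is the probability of landing in either tail, P(S ≤ 2) + P(S ≥ 9).
By symmetry, α = 2·P(S ≤ 2) = 2·(1 + 11 + 55)/2048 = 134/2048 = 67/1024.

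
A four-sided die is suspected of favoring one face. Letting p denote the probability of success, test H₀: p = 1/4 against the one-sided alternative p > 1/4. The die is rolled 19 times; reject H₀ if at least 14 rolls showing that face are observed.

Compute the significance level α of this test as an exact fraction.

395915/34359738368

The Type I error probability is α = P(X ≥ 14) computed under H₀, where X ~ Binomial(19, 1/4).
P(X ≥ 14) = Σ_{j=14}^{19} C(19,j)·(1/4)^j·(3/4)^{19-j} = 395915/34359738368.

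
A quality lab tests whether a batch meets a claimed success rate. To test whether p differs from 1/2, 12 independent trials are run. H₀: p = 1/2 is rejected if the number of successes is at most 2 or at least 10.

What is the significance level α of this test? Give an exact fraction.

The significance level is the null-hypothesis probability of the rejection region {≤2} ∪ {≥10}.
The two tails are symmetric, so α = 2·(1 + 12 + 66)/2^12 = 158/4096 = 79/2048.

79/2048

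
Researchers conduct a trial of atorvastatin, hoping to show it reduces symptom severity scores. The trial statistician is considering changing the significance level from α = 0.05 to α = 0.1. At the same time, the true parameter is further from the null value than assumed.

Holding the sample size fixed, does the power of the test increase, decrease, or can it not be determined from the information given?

It increases.

Relaxing α lowers the evidence threshold; under Ha, outcomes that previously fell short now trigger rejection. A bigger departure from H₀ is easier for the test to detect, so it fails to reject less often. Both changes push β in the same direction.
Since power = 1 − β and β decreases, power increases.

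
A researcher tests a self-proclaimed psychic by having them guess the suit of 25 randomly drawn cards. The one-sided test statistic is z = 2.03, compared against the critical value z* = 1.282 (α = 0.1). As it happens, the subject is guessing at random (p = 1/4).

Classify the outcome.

The conventional null hypothesis is that the subject is guessing at random (p = 1/4).
Since z = 2.03 > z* = 1.282, H₀ is rejected.
H₀ is true (actually the subject is guessing at random (p = 1/4)).
Rejecting a true H₀ is a Type I error.

Type I error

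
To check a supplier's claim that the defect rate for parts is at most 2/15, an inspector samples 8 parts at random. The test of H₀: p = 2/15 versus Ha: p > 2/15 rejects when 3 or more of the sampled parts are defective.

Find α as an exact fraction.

67527008/854296875

Under H₀, K ~ Binomial(8, 2/15); the Type I error rate is P(K ≥ 3).
α = 1 − P(K ≤ 2) = 1 − 786769867/854296875 = 67527008/854296875.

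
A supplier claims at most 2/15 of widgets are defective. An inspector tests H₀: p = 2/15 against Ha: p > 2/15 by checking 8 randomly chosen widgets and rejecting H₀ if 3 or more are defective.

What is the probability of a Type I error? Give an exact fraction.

α = P(reject H₀ | H₀ true) = P(S ≥ 3 | p = 2/15), S ~ Binomial(8, 2/15).
α = 1 − P(S ≤ 2) = 1 − 786769867/854296875 = 67527008/854296875.

67527008/854296875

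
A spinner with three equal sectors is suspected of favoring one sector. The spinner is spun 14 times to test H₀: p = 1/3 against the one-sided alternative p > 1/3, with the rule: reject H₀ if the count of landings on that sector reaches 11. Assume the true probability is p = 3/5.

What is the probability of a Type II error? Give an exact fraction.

β = P(fail to reject H₀ | Ha true) = P(S ≤ 10 | p = 3/5), S ~ Binomial(14, 3/5).
Summing C(14,j)·(3/5)^j·(2/5)^{14-j} for j = 0..10 gives 5344795024/6103515625.

5344795024/6103515625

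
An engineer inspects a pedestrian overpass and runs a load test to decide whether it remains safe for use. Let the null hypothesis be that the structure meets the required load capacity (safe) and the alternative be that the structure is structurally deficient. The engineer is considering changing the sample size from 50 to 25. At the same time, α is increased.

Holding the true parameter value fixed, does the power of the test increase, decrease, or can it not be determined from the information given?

Cannot be determined from the information given.

The first change alone would make β increase; the second alone would make β decrease. Which effect dominates depends on the magnitudes, which are not given.
Since power = 1 − β, the effect on power is likewise indeterminate.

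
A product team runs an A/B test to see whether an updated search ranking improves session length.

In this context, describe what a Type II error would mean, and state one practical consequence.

A Type II error would mean concluding that the new design has no effect on session length (or at least failing to establish that the new design increases session length) when in fact the new design increases session length. Consequence: a genuinely better design is discarded.

With the conventional null hypothesis that the new design has no effect on session length:
A Type II error is failing to reject H₀ when H₀ is false.
Here that means keeping the current design when actually the new design increases session length.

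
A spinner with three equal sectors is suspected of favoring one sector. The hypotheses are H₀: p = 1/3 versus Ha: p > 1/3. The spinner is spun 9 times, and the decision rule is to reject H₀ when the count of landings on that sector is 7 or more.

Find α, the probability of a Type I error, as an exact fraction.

The Type I error probability is α = P(S ≥ 7) computed under H₀, where S ~ Binomial(9, 1/3).
Adding the binomial terms for j = 7 through 9 with p = 1/3 yields 163/19683.

163/19683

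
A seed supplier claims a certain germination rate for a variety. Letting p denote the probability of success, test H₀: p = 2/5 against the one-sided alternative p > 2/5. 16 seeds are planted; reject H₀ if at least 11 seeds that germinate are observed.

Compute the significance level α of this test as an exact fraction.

The Type I error probability is α = P(K ≥ 11) computed under H₀, where K ~ Binomial(16, 2/5).
P(K ≥ 11) = Σ_{j=11}^{16} C(16,j)·(2/5)^j·(3/5)^{16-j} = 2920824832/152587890625.

2920824832/152587890625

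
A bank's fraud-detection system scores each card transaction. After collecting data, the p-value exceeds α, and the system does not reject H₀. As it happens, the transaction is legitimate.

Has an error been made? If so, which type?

No error (correct decision).

The conventional null hypothesis here is that the transaction is legitimate.
The test retained a true H₀ — the decision matches the true state.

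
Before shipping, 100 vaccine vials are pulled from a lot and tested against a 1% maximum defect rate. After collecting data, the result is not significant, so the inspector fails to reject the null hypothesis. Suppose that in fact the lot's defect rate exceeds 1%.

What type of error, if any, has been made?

The conventional null hypothesis here is that the lot's defect rate is 1% (within specification).
H₀ was not rejected, but H₀ is actually false.
Failing to reject a false null hypothesis is a Type II error (false negative).

Type II error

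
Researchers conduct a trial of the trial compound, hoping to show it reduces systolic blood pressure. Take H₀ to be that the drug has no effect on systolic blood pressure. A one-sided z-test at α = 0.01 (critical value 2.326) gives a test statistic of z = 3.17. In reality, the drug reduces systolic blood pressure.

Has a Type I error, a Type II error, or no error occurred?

Since z = 3.17 > z* = 2.326, H₀ is rejected.
H₀ is false (actually the drug reduces systolic blood pressure).
The decision matches the true state — no error.

No error — this is a correct decision.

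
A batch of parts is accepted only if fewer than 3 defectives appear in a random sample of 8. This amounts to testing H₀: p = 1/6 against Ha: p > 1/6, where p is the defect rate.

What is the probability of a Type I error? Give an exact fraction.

75497/559872

The significance level is the probability, assuming p = 1/6, of seeing 3 or more defectives in 8 draws.
α = 1 − P(X ≤ 2) = 1 − 484375/559872 = 75497/559872.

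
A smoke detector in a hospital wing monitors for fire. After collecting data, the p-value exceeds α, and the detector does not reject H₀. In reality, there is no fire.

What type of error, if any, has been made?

The conventional null hypothesis here is that there is no fire.
The test retained a true H₀ — the decision matches the true state.

Neither — the decision is correct.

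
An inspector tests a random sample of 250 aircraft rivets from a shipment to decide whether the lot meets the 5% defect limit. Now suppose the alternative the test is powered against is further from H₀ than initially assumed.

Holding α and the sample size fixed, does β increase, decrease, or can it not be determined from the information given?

A larger true effect moves the Ha sampling distribution further from the H₀ critical value, making rejection more likely when Ha is true.

It decreases.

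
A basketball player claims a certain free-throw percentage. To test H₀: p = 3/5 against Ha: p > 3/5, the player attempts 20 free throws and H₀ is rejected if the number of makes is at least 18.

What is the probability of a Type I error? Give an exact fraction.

α = P(reject H₀ | H₀ true) = P(S ≥ 18 | p = 3/5), with S ~ Binomial(20, 3/5).
Summing C(20,j)(3/5)^j(2/5)^{20−j} for j = 18,…,20 gives 344416814721/95367431640625.

344416814721/95367431640625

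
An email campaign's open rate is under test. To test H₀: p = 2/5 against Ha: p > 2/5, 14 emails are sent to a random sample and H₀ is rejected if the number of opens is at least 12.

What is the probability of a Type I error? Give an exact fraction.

The Type I error probability is α = P(K ≥ 12) computed under H₀, where K ~ Binomial(14, 2/5).
P(K ≥ 12) = Σ_{j=12}^{14} C(14,j)·(2/5)^j·(3/5)^{14-j} = 3715072/6103515625.

3715072/6103515625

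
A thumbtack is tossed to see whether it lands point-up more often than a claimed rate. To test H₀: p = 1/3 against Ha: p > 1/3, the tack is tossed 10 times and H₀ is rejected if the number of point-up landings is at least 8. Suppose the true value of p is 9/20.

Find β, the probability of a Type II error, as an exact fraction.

2489876891491/2560000000000

β = P(fail to reject H₀ | Ha true) = P(K ≤ 7 | p = 9/20), K ~ Binomial(10, 9/20).
Equivalently, β = 1 − P(K ≥ 8) = 2489876891491/2560000000000.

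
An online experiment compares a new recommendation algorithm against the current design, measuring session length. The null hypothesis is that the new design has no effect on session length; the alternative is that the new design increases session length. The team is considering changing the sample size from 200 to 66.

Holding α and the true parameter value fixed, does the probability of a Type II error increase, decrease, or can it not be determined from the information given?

It increases.

A smaller sample increases the standard error, so the sampling distributions under H₀ and Ha overlap more.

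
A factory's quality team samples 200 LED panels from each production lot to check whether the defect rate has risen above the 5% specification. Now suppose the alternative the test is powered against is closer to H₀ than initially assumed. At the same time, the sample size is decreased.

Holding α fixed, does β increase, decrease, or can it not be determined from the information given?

It increases.

A smaller departure from H₀ means the test statistic under Ha is distributed closer to where it would be under H₀; rejection becomes less likely. Reducing n widens both sampling distributions, so the test has less ability to distinguish Ha from H₀. Both changes push β in the same direction.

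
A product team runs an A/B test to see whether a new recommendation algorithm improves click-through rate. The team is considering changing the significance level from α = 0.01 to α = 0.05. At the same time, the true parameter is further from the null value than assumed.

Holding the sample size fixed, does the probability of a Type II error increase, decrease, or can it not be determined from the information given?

It decreases.

A larger α widens the rejection region, so when the alternative is true more outcomes lead to rejection — failing to reject becomes less likely. A larger true effect moves the Ha sampling distribution further from the H₀ critical value, making rejection more likely when Ha is true. Both changes push β in the same direction.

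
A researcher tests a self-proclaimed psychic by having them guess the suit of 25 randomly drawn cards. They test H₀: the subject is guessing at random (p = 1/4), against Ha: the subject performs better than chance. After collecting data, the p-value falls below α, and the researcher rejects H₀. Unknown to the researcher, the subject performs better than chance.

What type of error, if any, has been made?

The test rejected a false H₀ — the decision matches the true state.

Neither — the decision is correct.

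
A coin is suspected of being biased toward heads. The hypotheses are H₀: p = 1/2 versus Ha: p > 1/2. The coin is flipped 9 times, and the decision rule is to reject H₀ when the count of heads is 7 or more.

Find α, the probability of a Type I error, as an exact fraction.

The Type I error probability is α = P(S ≥ 7) computed under H₀, where S ~ Binomial(9, 1/2).
That's C(9,7) + C(9,8) + C(9,9) over 2^9, i.e. (36 + 9 + 1)/512 = 46/512 = 23/256.

23/256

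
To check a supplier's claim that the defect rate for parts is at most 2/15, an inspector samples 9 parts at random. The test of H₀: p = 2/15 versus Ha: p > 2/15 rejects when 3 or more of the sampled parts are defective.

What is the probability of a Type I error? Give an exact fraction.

Under H₀, X ~ Binomial(9, 2/15); the Type I error rate is P(X ≥ 3).
α = 1 − P(X ≤ 2) = 1 − 34323438799/38443359375 = 4119920576/38443359375.

4119920576/38443359375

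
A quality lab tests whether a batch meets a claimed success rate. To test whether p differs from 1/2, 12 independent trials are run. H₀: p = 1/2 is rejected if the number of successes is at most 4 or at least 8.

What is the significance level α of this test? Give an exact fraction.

397/1024

α = P(S ≤ 4 or S ≥ 8 | p = 1/2), S ~ Binomial(12, 1/2).
By symmetry, α = 2·P(S ≤ 4) = 2·(1 + 12 + 66 + 220 + 495)/4096 = 1588/4096 = 397/1024.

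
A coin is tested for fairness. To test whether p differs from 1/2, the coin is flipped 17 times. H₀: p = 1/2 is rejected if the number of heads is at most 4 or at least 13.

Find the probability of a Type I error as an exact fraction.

The significance level is the null-hypothesis probability of the rejection region {≤4} ∪ {≥13}.
The two tails are symmetric, so α = 2·(1 + 17 + 136 + 680 + 2380)/2^17 = 6428/131072 = 1607/32768.

1607/32768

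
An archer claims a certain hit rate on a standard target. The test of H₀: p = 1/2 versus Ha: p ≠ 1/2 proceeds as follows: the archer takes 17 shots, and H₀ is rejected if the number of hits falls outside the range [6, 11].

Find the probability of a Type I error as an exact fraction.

The significance level is the null-hypothesis probability of the rejection region {≤5} ∪ {≥12}.
Each tail has probability (1 + 17 + 136 + 680 + 2380 + 6188)/131072; doubling gives α = 18804/131072 = 4701/32768.

4701/32768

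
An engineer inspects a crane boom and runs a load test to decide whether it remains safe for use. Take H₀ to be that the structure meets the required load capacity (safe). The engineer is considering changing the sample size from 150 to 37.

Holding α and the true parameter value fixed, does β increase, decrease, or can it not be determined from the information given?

A smaller sample increases the standard error, so the sampling distributions under H₀ and Ha overlap more.

It increases.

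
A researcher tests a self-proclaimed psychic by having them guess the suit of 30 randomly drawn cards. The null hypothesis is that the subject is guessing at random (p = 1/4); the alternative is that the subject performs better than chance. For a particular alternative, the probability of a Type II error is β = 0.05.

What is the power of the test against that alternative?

0.95

Power = 1 − β = 1 − 0.05 = 0.95.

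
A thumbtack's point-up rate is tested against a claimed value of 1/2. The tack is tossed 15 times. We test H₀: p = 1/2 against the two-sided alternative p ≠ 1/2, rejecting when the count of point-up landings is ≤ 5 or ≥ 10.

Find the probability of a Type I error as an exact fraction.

Under H₀, S ~ Binomial(15, 1/2); α is the probability of landing in either tail, P(S ≤ 5) + P(S ≥ 10).
The two tails are symmetric, so α = 2·(1 + 15 + 105 + 455 + 1365 + 3003)/2^15 = 9888/32768 = 309/1024.

309/1024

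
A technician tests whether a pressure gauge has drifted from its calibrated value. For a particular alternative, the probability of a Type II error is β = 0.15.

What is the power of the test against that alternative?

Power = 1 − β = 1 − 0.15 = 0.85.

0.85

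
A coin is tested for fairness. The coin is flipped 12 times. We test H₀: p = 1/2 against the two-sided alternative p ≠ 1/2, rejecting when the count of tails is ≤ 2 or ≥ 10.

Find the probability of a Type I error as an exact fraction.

Under H₀, Y ~ Binomial(12, 1/2); α is the probability of landing in either tail, P(Y ≤ 2) + P(Y ≥ 10).
Each tail has probability (1 + 12 + 66)/4096; doubling gives α = 158/4096 = 79/2048.

79/2048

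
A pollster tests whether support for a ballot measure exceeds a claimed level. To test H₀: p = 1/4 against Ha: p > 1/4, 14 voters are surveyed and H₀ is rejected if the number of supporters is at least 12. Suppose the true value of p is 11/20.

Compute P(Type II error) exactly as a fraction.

805268516435735481/819200000000000000

A Type II error is failing to reject when Ha holds: with p = 11/20, β = P(Y ≤ 11).
Summing C(14,j)·(11/20)^j·(9/20)^{14-j} for j = 0..11 gives 805268516435735481/819200000000000000.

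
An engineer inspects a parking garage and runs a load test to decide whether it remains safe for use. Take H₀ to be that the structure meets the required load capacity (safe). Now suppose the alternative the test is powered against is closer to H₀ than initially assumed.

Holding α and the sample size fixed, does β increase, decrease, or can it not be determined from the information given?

It increases.

A smaller true effect puts the Ha sampling distribution closer to H₀, so more of it falls in the non-rejection region.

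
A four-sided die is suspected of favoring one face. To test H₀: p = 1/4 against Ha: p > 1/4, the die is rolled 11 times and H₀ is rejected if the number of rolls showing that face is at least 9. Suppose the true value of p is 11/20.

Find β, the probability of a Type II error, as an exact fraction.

38288445266097/40960000000000

A Type II error is failing to reject when Ha holds: with p = 11/20, β = P(X ≤ 8).
Equivalently, β = 1 − P(X ≥ 9) = 38288445266097/40960000000000.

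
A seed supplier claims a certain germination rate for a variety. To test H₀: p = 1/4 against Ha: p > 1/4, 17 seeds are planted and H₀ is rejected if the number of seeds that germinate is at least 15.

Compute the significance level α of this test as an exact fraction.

α = P(reject H₀ | H₀ true) = P(X ≥ 15 | p = 1/4), with X ~ Binomial(17, 1/4).
P(X ≥ 15) = Σ_{j=15}^{17} C(17,j)·(1/4)^j·(3/4)^{17-j} = 319/4294967296.

319/4294967296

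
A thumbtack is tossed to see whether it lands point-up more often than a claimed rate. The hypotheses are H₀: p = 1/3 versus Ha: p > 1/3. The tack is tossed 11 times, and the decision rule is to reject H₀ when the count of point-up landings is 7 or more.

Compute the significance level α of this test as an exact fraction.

Under H₀, S ~ Binomial(11, 1/3), and α = P(S ≥ 7).
P(S ≥ 7) = Σ_{j=7}^{11} C(11,j)·(1/3)^j·(2/3)^{11-j} = 2281/59049.

2281/59049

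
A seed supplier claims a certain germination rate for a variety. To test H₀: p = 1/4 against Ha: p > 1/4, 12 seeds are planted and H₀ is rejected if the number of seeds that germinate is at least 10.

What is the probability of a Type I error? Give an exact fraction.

The Type I error probability is α = P(K ≥ 10) computed under H₀, where K ~ Binomial(12, 1/4).
Adding the binomial terms for j = 10 through 12 with p = 1/4 yields 631/16777216.

631/16777216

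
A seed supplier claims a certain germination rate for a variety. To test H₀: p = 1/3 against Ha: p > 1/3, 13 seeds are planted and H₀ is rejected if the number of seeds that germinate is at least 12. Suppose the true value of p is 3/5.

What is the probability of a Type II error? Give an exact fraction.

1205291336/1220703125

Under the alternative p = 3/5, Y ~ Binomial(13, 3/5); β is the probability the test does not reject, P(Y < 12).
Equivalently, β = 1 − P(Y ≥ 12) = 1205291336/1220703125.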